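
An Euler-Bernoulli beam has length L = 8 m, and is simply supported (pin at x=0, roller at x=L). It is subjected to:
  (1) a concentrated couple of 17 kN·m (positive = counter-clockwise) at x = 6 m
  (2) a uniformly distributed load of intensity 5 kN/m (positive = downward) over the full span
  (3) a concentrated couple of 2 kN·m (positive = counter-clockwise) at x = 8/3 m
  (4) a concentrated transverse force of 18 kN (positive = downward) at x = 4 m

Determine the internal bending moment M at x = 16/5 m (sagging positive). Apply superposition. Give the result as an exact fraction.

M(16/5) = 364/5 kN·m

Load 1 — applied couple M₀=17 kN·m at a=6 m (b=L-a=2):
  M_1 = M₀x/L  [x≤a] = 17·(16/5)/8 = 34/5 kN·m
Load 2 — uniform load w=5 kN/m over full span:
  M_2 = wx(L-x)/2 = 5·(16/5)·(8-(16/5))/2 = 192/5 kN·m
Load 3 — applied couple M₀=2 kN·m at a=8/3 m (b=L-a=16/3):
  M_3 = M₀x/L - M₀  [x>a] = 2·(16/5)/8 - 2 = -6/5 kN·m
Load 4 — point force P=18 kN at a=4 m (b=L-a=4):
  M_4 = Pbx/L  [x≤a] = 18·4·(16/5)/8 = 144/5 kN·m
Superposition: M = Σ M_i = 364/5 kN·m ≈ 72.800000 kN·m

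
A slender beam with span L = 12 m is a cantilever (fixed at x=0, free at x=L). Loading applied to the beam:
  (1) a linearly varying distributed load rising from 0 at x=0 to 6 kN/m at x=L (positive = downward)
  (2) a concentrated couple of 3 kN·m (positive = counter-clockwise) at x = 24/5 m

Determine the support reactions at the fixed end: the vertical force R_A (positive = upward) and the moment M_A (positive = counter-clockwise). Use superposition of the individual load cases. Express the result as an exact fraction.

Load 1 — triangular load w₀=6 kN/m (0→w₀ over full span):
  R_A = w₀L/2 = 6·12/2 = 36 kN
  M_A = w₀L²/3 = 6·12²/3 = 288 kN·m
Load 2 — applied couple M₀=3 kN·m at a=24/5 m (b=L-a=36/5):
  R_A = 0 kN
  M_A = -M₀ = -3 kN·m
Superposition: R_A = 36 kN, M_A = 285 kN·m

R_A = 36 kN, M_A = 285 kN·m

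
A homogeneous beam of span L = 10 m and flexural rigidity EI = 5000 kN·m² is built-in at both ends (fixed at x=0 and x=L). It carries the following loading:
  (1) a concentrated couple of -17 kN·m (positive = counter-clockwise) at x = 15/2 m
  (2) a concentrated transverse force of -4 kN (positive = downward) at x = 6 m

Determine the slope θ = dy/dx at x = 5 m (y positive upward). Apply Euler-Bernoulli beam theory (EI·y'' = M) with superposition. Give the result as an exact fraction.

Load 1 — applied couple M₀=-17 kN·m at a=15/2 m (b=L-a=5/2):
  θ_1 = (R_Ax²/2 - M_Ax)/EI  [x≤a] with R_A=-153/80, M_A=-85/16 = ((-153/80)·5²/2 - (-85/16)·5)/5000 = 17/32000 rad
Load 2 — point force P=-4 kN at a=6 m (b=L-a=4):
  θ_2 = -Pb²x(2aL-(3a+b)x)/(2L³EI)  [x≤a] = -(-4)·4²·5·(2·6·10-(3·6+4)·5)/(2·10³·5000) = 1/3125 rad
Superposition: θ = Σ θ_i = 681/800000 rad ≈ 0.000851 rad

θ(5) = 681/800000 rad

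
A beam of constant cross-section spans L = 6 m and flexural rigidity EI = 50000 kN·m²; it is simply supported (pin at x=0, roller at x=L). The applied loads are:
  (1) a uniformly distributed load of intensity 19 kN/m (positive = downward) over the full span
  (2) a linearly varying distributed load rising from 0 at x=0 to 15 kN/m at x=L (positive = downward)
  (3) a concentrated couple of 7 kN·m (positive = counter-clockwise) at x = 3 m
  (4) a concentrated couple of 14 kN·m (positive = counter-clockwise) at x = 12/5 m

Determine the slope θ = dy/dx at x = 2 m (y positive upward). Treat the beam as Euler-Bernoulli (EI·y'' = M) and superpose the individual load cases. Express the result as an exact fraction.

θ(2) = -11063/5000000 rad

Load 1 — uniform load w=19 kN/m over full span:
  θ_1 = -w(L³-6Lx²+4x³)/(24EI) = -19·(6³-6·6·2²+4·2³)/(24·50000) = -247/150000 rad
Load 2 — triangular load w₀=15 kN/m (0→w₀ over full span):
  θ_2 = -w₀(7L⁴-30L²x²+15x⁴)/(360LEI) = -15·(7·6⁴-30·6²·2²+15·2⁴)/(360·6·50000) = -13/18750 rad
Load 3 — applied couple M₀=7 kN·m at a=3 m (b=L-a=3):
  θ_3 = (M₀x²/(2L)+C₁)/EI  [x≤a] with C₁=M₀(3b²-L²)/(6L)=-7/4 = (7·2²/(2·6)+(-7/4))/50000 = 7/600000 rad
Load 4 — applied couple M₀=14 kN·m at a=12/5 m (b=L-a=18/5):
  θ_4 = (M₀x²/(2L)+C₁)/EI  [x≤a] with C₁=M₀(3b²-L²)/(6L)=28/25 = (14·2²/(2·6)+(28/25))/50000 = 217/1875000 rad
Superposition: θ = Σ θ_i = -11063/5000000 rad ≈ -0.002213 rad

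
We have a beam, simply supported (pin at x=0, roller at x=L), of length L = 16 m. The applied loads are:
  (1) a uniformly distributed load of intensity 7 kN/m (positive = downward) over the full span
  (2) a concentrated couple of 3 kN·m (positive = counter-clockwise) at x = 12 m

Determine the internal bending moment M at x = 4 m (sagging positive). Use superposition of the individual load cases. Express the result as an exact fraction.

Load 1 — uniform load w=7 kN/m over full span:
  M_1 = wx(L-x)/2 = 7·4·(16-4)/2 = 168 kN·m
Load 2 — applied couple M₀=3 kN·m at a=12 m (b=L-a=4):
  M_2 = M₀x/L  [x≤a] = 3·4/16 = 3/4 kN·m
Superposition: M = Σ M_i = 675/4 kN·m ≈ 168.750000 kN·m

M(4) = 675/4 kN·m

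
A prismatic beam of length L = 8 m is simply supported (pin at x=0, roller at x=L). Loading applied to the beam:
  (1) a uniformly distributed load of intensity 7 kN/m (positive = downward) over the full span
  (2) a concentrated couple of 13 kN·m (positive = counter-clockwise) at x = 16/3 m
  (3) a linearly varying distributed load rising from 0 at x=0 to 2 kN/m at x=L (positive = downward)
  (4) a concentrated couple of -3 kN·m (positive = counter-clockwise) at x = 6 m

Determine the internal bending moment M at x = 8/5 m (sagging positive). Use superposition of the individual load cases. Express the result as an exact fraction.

M(8/5) = 5242/125 kN·m

Load 1 — uniform load w=7 kN/m over full span:
  M_1 = wx(L-x)/2 = 7·(8/5)·(8-(8/5))/2 = 896/25 kN·m
Load 2 — applied couple M₀=13 kN·m at a=16/3 m (b=L-a=8/3):
  M_2 = M₀x/L  [x≤a] = 13·(8/5)/8 = 13/5 kN·m
Load 3 — triangular load w₀=2 kN/m (0→w₀ over full span):
  M_3 = w₀Lx/6 - w₀x³/(6L) = 2·8·(8/5)/6 - 2·(8/5)³/(6·8) = 512/125 kN·m
Load 4 — applied couple M₀=-3 kN·m at a=6 m (b=L-a=2):
  M_4 = M₀x/L  [x≤a] = (-3)·(8/5)/8 = -3/5 kN·m
Superposition: M = Σ M_i = 5242/125 kN·m ≈ 41.936000 kN·m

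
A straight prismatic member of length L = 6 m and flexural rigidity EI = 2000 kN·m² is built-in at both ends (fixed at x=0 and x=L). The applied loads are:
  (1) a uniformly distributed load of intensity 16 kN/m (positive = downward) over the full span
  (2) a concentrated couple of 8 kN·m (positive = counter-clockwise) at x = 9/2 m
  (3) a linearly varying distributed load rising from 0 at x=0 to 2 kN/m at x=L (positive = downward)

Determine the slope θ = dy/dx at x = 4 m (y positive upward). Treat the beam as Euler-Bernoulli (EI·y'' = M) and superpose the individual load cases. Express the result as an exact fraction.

Load 1 — uniform load w=16 kN/m over full span:
  θ_1 = -wx(L-x)(L-2x)/(12EI) = -16·4·(6-4)·(6-2·4)/(12·2000) = 4/375 rad
Load 2 — applied couple M₀=8 kN·m at a=9/2 m (b=L-a=3/2):
  θ_2 = (R_Ax²/2 - M_Ax)/EI  [x≤a] with R_A=3/2, M_A=5/2 = ((3/2)·4²/2 - (5/2)·4)/2000 = 1/1000 rad
Load 3 — triangular load w₀=2 kN/m (0→w₀ over full span):
  θ_3 = -w₀(2x(L-x)(L-2x)(x+2L)+x²(L-x)²)/(120LEI) = -2·(2·4·(6-4)·(6-2·4)·(4+2·6)+4²·(6-4)²)/(120·6·2000) = 7/11250 rad
Superposition: θ = Σ θ_i = 553/45000 rad ≈ 0.012289 rad

θ(4) = 553/45000 rad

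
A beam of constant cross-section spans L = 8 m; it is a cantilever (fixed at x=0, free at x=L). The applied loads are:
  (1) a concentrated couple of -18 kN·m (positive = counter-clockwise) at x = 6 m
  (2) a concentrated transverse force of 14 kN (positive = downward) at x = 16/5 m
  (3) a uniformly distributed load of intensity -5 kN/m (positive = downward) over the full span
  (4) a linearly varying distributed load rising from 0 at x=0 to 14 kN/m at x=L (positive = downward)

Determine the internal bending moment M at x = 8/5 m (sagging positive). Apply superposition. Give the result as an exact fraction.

M(8/5) = -55598/375 kN·m

Load 1 — applied couple M₀=-18 kN·m at a=6 m (b=L-a=2):
  M_1 = M₀  [x≤a] = (-18) = -18 kN·m
Load 2 — point force P=14 kN at a=16/5 m (b=L-a=24/5):
  M_2 = -P(a-x)  [x≤a] = -14·((16/5)-(8/5)) = -112/5 kN·m
Load 3 — uniform load w=-5 kN/m over full span:
  M_3 = -w(L-x)²/2 = -(-5)·(8-(8/5))²/2 = 512/5 kN·m
Load 4 — triangular load w₀=14 kN/m (0→w₀ over full span):
  M_4 = w₀Lx/2 - w₀L²/3 - w₀x³/(6L) = 14·8·(8/5)/2 - 14·8²/3 - 14·(8/5)³/(6·8) = -78848/375 kN·m
Superposition: M = Σ M_i = -55598/375 kN·m ≈ -148.261333 kN·m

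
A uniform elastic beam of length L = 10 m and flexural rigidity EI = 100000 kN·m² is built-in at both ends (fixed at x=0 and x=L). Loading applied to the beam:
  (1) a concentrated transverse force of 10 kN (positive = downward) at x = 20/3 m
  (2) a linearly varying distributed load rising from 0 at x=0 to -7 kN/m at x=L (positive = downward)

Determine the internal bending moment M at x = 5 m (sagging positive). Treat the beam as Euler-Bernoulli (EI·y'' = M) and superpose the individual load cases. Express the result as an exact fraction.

M(5) = -325/36 kN·m

Load 1 — point force P=10 kN at a=20/3 m (b=L-a=10/3):
  M_1 = Pb²(3a+b)x/L³ - Pab²/L²  [x≤a] = 10·(10/3)²·(3·(20/3)+(10/3))·5/10³ - 10·(20/3)·(10/3)²/10² = 50/9 kN·m
Load 2 — triangular load w₀=-7 kN/m (0→w₀ over full span):
  M_2 = 3w₀Lx/20 - w₀L²/30 - w₀x³/(6L) = 3·(-7)·10·5/20 - (-7)·10²/30 - (-7)·5³/(6·10) = -175/12 kN·m
Superposition: M = Σ M_i = -325/36 kN·m ≈ -9.027778 kN·m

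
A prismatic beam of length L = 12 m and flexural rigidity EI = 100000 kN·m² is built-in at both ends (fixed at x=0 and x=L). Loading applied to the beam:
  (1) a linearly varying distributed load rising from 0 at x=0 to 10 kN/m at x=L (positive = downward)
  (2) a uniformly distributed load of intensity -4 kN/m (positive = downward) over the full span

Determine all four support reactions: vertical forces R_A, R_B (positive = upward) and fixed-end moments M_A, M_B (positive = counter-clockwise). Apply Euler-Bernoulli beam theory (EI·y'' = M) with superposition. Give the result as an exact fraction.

R_A = -6 kN, M_A = 0 kN·m, R_B = 18 kN, M_B = -24 kN·m

Load 1 — triangular load w₀=10 kN/m (0→w₀ over full span):
  R_A = 3w₀L/20 = 3·10·12/20 = 18 kN
  M_A = w₀L²/30 = 10·12²/30 = 48 kN·m
  R_B = 7w₀L/20 = 7·10·12/20 = 42 kN
  M_B = -w₀L²/20 = -10·12²/20 = -72 kN·m
Load 2 — uniform load w=-4 kN/m over full span:
  R_A = wL/2 = (-4)·12/2 = -24 kN
  M_A = wL²/12 = (-4)·12²/12 = -48 kN·m
  R_B = wL/2 = (-4)·12/2 = -24 kN
  M_B = -wL²/12 = -(-4)·12²/12 = 48 kN·m
Superposition: R_A = -6 kN, M_A = 0 kN·m, R_B = 18 kN, M_B = -24 kN·m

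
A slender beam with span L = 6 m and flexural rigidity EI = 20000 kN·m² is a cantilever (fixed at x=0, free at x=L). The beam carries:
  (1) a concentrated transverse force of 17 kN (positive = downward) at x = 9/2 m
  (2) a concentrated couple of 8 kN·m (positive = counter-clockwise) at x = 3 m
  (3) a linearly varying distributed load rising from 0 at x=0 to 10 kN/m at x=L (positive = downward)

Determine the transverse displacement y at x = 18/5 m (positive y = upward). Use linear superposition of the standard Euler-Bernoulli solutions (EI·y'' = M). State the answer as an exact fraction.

y(18/5) = -2705769/62500000 m

Load 1 — point force P=17 kN at a=9/2 m (b=L-a=3/2):
  y_1 = -Px²(3a-x)/(6EI)  [x≤a] = -17·(18/5)²·(3·(9/2)-(18/5))/(6·20000) = -45441/2500000 m
Load 2 — applied couple M₀=8 kN·m at a=3 m (b=L-a=3):
  y_2 = M₀a(2x-a)/(2EI)  [x>a] = 8·3·(2·(18/5)-3)/(2·20000) = 63/25000 m
Load 3 — triangular load w₀=10 kN/m (0→w₀ over full span):
  y_3 = (w₀Lx³/12-w₀L²x²/6-w₀x⁵/(120L))/EI = (10·6·(18/5)³/12-10·6²·(18/5)²/6-10·(18/5)⁵/(120·6))/20000 = -431811/15625000 m
Superposition: y = Σ y_i = -2705769/62500000 m ≈ -0.043292 m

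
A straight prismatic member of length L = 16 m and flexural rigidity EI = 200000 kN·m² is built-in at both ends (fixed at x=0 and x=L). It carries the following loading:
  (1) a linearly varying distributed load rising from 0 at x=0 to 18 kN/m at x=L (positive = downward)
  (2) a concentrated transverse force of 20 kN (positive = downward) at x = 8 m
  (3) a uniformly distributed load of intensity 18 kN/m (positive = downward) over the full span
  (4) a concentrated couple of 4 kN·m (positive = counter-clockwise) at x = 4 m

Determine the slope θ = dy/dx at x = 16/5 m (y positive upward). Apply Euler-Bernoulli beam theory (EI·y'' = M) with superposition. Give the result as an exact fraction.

Load 1 — triangular load w₀=18 kN/m (0→w₀ over full span):
  θ_1 = -w₀(2x(L-x)(L-2x)(x+2L)+x²(L-x)²)/(120LEI) = -18·(2·(16/5)·(16-(16/5))·(16-2·(16/5))·((16/5)+2·16)+(16/5)²·(16-(16/5))²)/(120·16·200000) = -2688/1953125 rad
Load 2 — point force P=20 kN at a=8 m (b=L-a=8):
  θ_2 = -Pb²x(2aL-(3a+b)x)/(2L³EI)  [x≤a] = -20·8²·(16/5)·(2·8·16-(3·8+8)·(16/5))/(2·16³·200000) = -6/15625 rad
Load 3 — uniform load w=18 kN/m over full span:
  θ_3 = -wx(L-x)(L-2x)/(12EI) = -18·(16/5)·(16-(16/5))·(16-2·(16/5))/(12·200000) = -1152/390625 rad
Load 4 — applied couple M₀=4 kN·m at a=4 m (b=L-a=12):
  θ_4 = (R_Ax²/2 - M_Ax)/EI  [x≤a] with R_A=9/32, M_A=-3/4 = ((9/32)·(16/5)²/2 - (-3/4)·(16/5))/200000 = 3/156250 rad
Superposition: θ = Σ θ_i = -18321/3906250 rad ≈ -0.004690 rad

θ(16/5) = -18321/3906250 rad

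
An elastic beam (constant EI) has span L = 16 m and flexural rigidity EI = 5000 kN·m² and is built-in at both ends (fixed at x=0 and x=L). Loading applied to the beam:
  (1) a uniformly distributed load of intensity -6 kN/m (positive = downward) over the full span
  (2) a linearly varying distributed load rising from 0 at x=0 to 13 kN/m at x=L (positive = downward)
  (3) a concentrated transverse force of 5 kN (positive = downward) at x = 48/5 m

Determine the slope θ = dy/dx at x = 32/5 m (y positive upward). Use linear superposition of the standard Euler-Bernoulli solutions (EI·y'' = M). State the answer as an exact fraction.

θ(32/5) = -3328/390625 rad

Load 1 — uniform load w=-6 kN/m over full span:
  θ_1 = -wx(L-x)(L-2x)/(12EI) = -(-6)·(32/5)·(16-(32/5))·(16-2·(32/5))/(12·5000) = 1536/78125 rad
Load 2 — triangular load w₀=13 kN/m (0→w₀ over full span):
  θ_2 = -w₀(2x(L-x)(L-2x)(x+2L)+x²(L-x)²)/(120LEI) = -13·(2·(32/5)·(16-(32/5))·(16-2·(32/5))·((32/5)+2·16)+(32/5)²·(16-(32/5))²)/(120·16·5000) = -9984/390625 rad
Load 3 — point force P=5 kN at a=48/5 m (b=L-a=32/5):
  θ_3 = -Pb²x(2aL-(3a+b)x)/(2L³EI)  [x≤a] = -5·(32/5)²·(32/5)·(2·(48/5)·16-(3·(48/5)+(32/5))·(32/5))/(2·16³·5000) = -1024/390625 rad
Superposition: θ = Σ θ_i = -3328/390625 rad ≈ -0.008520 rad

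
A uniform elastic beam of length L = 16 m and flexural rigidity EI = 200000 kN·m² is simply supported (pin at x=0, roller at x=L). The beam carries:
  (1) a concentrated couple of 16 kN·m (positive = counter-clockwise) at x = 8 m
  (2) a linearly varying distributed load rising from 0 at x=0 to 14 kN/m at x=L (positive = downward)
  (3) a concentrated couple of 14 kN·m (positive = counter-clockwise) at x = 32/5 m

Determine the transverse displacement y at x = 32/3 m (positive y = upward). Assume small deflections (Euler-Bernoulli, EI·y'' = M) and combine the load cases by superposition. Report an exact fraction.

y(32/3) = -1491016/56953125 m

Load 1 — applied couple M₀=16 kN·m at a=8 m (b=L-a=8):
  y_1 = (M₀x³/(6L)-M₀(x-a)²/2+C₁x)/EI  [x>a] with C₁=M₀(3b²-L²)/(6L)=-32/3 = (16·(32/3)³/(6·16)-16·((32/3)-8)²/2+(-32/3)·(32/3))/200000 = 8/50625 m
Load 2 — triangular load w₀=14 kN/m (0→w₀ over full span):
  y_2 = -w₀x(7L⁴-10L²x²+3x⁴)/(360LEI) = -14·(32/3)·(7·16⁴-10·16²·(32/3)²+3·(32/3)⁴)/(360·16·200000) = -60928/2278125 m
Load 3 — applied couple M₀=14 kN·m at a=32/5 m (b=L-a=48/5):
  y_3 = (M₀x³/(6L)-M₀(x-a)²/2+C₁x)/EI  [x>a] with C₁=M₀(3b²-L²)/(6L)=224/75 = (14·(32/3)³/(6·16)-14·((32/3)-(32/5))²/2+(224/75)·(32/3))/200000 = 2576/6328125 m
Superposition: y = Σ y_i = -1491016/56953125 m ≈ -0.026180 m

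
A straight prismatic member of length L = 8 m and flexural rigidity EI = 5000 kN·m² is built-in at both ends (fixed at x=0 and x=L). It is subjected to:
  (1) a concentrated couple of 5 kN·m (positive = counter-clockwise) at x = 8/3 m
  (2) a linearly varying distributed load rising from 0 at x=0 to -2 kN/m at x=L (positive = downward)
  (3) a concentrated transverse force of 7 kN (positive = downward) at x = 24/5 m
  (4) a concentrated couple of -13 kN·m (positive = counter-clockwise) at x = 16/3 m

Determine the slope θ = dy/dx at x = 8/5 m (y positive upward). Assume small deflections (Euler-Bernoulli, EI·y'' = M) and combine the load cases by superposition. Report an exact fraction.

Load 1 — applied couple M₀=5 kN·m at a=8/3 m (b=L-a=16/3):
  θ_1 = (R_Ax²/2 - M_Ax)/EI  [x≤a] with R_A=5/6, M_A=0 = ((5/6)·(8/5)²/2 - 0·(8/5))/5000 = 2/9375 rad
Load 2 — triangular load w₀=-2 kN/m (0→w₀ over full span):
  θ_2 = -w₀(2x(L-x)(L-2x)(x+2L)+x²(L-x)²)/(120LEI) = -(-2)·(2·(8/5)·(8-(8/5))·(8-2·(8/5))·((8/5)+2·8)+(8/5)²·(8-(8/5))²)/(120·8·5000) = 896/1171875 rad
Load 3 — point force P=7 kN at a=24/5 m (b=L-a=16/5):
  θ_3 = -Pb²x(2aL-(3a+b)x)/(2L³EI)  [x≤a] = -7·(16/5)²·(8/5)·(2·(24/5)·8-(3·(24/5)+(16/5))·(8/5))/(2·8³·5000) = -2128/1953125 rad
Load 4 — applied couple M₀=-13 kN·m at a=16/3 m (b=L-a=8/3):
  θ_4 = (R_Ax²/2 - M_Ax)/EI  [x≤a] with R_A=-13/6, M_A=-13/3 = ((-13/6)·(8/5)²/2 - (-13/3)·(8/5))/5000 = 13/15625 rad
Superposition: θ = Σ θ_i = 1407/1953125 rad ≈ 0.000720 rad

θ(8/5) = 1407/1953125 rad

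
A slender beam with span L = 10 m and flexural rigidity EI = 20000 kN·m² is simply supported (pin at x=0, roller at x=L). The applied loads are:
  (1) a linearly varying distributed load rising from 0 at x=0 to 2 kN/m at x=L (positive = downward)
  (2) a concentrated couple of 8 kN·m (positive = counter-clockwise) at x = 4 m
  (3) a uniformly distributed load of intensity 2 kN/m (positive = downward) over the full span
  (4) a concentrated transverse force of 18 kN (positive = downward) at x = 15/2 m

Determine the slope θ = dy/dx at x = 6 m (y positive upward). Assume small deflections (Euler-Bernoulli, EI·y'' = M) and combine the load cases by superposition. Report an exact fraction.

Load 1 — triangular load w₀=2 kN/m (0→w₀ over full span):
  θ_1 = -w₀(7L⁴-30L²x²+15x⁴)/(360LEI) = -2·(7·10⁴-30·10²·6²+15·6⁴)/(360·10·20000) = 29/56250 rad
Load 2 — applied couple M₀=8 kN·m at a=4 m (b=L-a=6):
  θ_2 = (M₀x²/(2L)-M₀(x-a)+C₁)/EI  [x>a] with C₁=M₀(3b²-L²)/(6L)=16/15 = (8·6²/(2·10)-8·(6-4)+(16/15))/20000 = -1/37500 rad
Load 3 — uniform load w=2 kN/m over full span:
  θ_3 = -w(L³-6Lx²+4x³)/(24EI) = -2·(10³-6·10·6²+4·6³)/(24·20000) = 37/30000 rad
Load 4 — point force P=18 kN at a=15/2 m (b=L-a=5/2):
  θ_4 = -Pb(L²-b²-3x²)/(6LEI)  [x≤a] = -18·(5/2)·(10²-(5/2)²-3·6²)/(6·10·20000) = 171/320000 rad
Superposition: θ = Σ θ_i = 6499/2880000 rad ≈ 0.002257 rad

θ(6) = 6499/2880000 rad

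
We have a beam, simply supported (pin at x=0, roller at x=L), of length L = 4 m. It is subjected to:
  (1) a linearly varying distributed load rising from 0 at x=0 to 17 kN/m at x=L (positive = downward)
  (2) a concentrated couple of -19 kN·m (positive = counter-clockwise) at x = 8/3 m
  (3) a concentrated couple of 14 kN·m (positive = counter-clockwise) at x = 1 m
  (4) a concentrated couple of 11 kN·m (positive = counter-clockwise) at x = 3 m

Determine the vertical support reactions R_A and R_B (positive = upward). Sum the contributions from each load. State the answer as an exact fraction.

Load 1 — triangular load w₀=17 kN/m (0→w₀ over full span):
  R_A = w₀L/6 = 17·4/6 = 34/3 kN
  R_B = w₀L/3 = 17·4/3 = 68/3 kN
Load 2 — applied couple M₀=-19 kN·m at a=8/3 m (b=L-a=4/3):
  R_A = M₀/L = (-19)/4 = -19/4 kN
  R_B = -M₀/L = -(-19)/4 = 19/4 kN
Load 3 — applied couple M₀=14 kN·m at a=1 m (b=L-a=3):
  R_A = M₀/L = 14/4 = 7/2 kN
  R_B = -M₀/L = -14/4 = -7/2 kN
Load 4 — applied couple M₀=11 kN·m at a=3 m (b=L-a=1):
  R_A = M₀/L = 11/4 kN
  R_B = -M₀/L = -11/4 kN
Superposition: R_A = 77/6 kN, R_B = 127/6 kN

R_A = 77/6 kN, R_B = 127/6 kN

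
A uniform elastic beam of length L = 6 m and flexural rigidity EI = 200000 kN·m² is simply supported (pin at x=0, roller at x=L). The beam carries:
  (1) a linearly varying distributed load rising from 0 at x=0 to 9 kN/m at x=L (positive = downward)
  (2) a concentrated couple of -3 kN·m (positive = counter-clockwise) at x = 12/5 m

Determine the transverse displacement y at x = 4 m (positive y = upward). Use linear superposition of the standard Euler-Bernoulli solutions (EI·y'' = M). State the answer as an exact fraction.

y(4) = -1321/3750000 m

Load 1 — triangular load w₀=9 kN/m (0→w₀ over full span):
  y_1 = -w₀x(7L⁴-10L²x²+3x⁴)/(360LEI) = -9·4·(7·6⁴-10·6²·4²+3·4⁴)/(360·6·200000) = -17/50000 m
Load 2 — applied couple M₀=-3 kN·m at a=12/5 m (b=L-a=18/5):
  y_2 = (M₀x³/(6L)-M₀(x-a)²/2+C₁x)/EI  [x>a] with C₁=M₀(3b²-L²)/(6L)=-6/25 = ((-3)·4³/(6·6)-(-3)·(4-(12/5))²/2+(-6/25)·4)/200000 = -23/1875000 m
Superposition: y = Σ y_i = -1321/3750000 m ≈ -0.000352 m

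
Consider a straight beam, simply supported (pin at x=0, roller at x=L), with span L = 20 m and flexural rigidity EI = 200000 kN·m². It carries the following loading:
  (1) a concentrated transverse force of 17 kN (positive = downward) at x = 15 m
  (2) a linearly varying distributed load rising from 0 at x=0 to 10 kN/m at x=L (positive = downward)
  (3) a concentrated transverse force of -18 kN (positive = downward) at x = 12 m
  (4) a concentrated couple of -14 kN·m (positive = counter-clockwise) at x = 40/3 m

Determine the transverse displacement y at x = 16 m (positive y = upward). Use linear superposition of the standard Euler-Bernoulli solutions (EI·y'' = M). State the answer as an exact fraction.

y(16) = -545059/18000000 m

Load 1 — point force P=17 kN at a=15 m (b=L-a=5):
  y_1 = -Pa(L-x)(2Lx-a²-x²)/(6LEI)  [x>a] = -17·15·(20-16)·(2·20·16-15²-16²)/(6·20·200000) = -2703/400000 m
Load 2 — triangular load w₀=10 kN/m (0→w₀ over full span):
  y_2 = -w₀x(7L⁴-10L²x²+3x⁴)/(360LEI) = -10·16·(7·20⁴-10·20²·16²+3·16⁴)/(360·20·200000) = -508/15625 m
Load 3 — point force P=-18 kN at a=12 m (b=L-a=8):
  y_3 = -Pa(L-x)(2Lx-a²-x²)/(6LEI)  [x>a] = -(-18)·12·(20-16)·(2·20·16-12²-16²)/(6·20·200000) = 27/3125 m
Load 4 — applied couple M₀=-14 kN·m at a=40/3 m (b=L-a=20/3):
  y_4 = (M₀x³/(6L)-M₀(x-a)²/2+C₁x)/EI  [x>a] with C₁=M₀(3b²-L²)/(6L)=280/9 = ((-14)·16³/(6·20)-(-14)·(16-(40/3))²/2+(280/9)·16)/200000 = 49/140625 m
Superposition: y = Σ y_i = -545059/18000000 m ≈ -0.030281 m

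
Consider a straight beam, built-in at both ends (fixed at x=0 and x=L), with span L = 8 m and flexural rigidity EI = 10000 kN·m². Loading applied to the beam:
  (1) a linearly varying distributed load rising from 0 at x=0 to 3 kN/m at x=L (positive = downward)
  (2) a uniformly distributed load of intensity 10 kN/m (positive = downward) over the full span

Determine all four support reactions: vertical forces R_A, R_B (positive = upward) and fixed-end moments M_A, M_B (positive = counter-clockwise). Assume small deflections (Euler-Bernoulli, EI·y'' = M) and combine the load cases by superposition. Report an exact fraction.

Load 1 — triangular load w₀=3 kN/m (0→w₀ over full span):
  R_A = 3w₀L/20 = 3·3·8/20 = 18/5 kN
  M_A = w₀L²/30 = 3·8²/30 = 32/5 kN·m
  R_B = 7w₀L/20 = 7·3·8/20 = 42/5 kN
  M_B = -w₀L²/20 = -3·8²/20 = -48/5 kN·m
Load 2 — uniform load w=10 kN/m over full span:
  R_A = wL/2 = 10·8/2 = 40 kN
  M_A = wL²/12 = 10·8²/12 = 160/3 kN·m
  R_B = wL/2 = 10·8/2 = 40 kN
  M_B = -wL²/12 = -10·8²/12 = -160/3 kN·m
Superposition: R_A = 218/5 kN, M_A = 896/15 kN·m, R_B = 242/5 kN, M_B = -944/15 kN·m

R_A = 218/5 kN, M_A = 896/15 kN·m, R_B = 242/5 kN, M_B = -944/15 kN·m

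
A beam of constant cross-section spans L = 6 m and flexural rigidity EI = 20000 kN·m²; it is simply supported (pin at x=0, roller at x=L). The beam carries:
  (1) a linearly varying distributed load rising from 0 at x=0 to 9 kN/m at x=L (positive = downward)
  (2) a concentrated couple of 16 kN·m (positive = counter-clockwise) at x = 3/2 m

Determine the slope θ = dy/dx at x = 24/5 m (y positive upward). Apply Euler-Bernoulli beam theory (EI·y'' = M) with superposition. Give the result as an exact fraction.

Load 1 — triangular load w₀=9 kN/m (0→w₀ over full span):
  θ_1 = -w₀(7L⁴-30L²x²+15x⁴)/(360LEI) = -9·(7·6⁴-30·6²·(24/5)²+15·(24/5)⁴)/(360·6·20000) = 20439/12500000 rad
Load 2 — applied couple M₀=16 kN·m at a=3/2 m (b=L-a=9/2):
  θ_2 = (M₀x²/(2L)-M₀(x-a)+C₁)/EI  [x>a] with C₁=M₀(3b²-L²)/(6L)=11 = (16·(24/5)²/(2·6)-16·((24/5)-(3/2))+11)/20000 = -277/500000 rad
Superposition: θ = Σ θ_i = 6757/6250000 rad ≈ 0.001081 rad

θ(24/5) = 6757/6250000 rad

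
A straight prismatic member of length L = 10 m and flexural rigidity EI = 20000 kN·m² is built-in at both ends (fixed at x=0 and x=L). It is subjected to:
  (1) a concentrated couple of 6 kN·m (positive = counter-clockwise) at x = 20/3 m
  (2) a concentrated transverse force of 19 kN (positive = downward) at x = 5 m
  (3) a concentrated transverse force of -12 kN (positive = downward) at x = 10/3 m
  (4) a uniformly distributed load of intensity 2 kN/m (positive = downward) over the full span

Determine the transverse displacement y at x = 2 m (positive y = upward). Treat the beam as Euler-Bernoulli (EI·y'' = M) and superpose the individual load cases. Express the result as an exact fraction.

y(2) = -9557/5400000 m

Load 1 — applied couple M₀=6 kN·m at a=20/3 m (b=L-a=10/3):
  y_1 = (R_Ax³/6 - M_Ax²/2)/EI  [x≤a] with R_A=4/5, M_A=2 = ((4/5)·2³/6 - 2·2²/2)/20000 = -11/75000 m
Load 2 — point force P=19 kN at a=5 m (b=L-a=5):
  y_2 = -Pb²x²(3aL-(3a+b)x)/(6L³EI)  [x≤a] = -19·5²·2²·(3·5·10-(3·5+5)·2)/(6·10³·20000) = -209/120000 m
Load 3 — point force P=-12 kN at a=10/3 m (b=L-a=20/3):
  y_3 = -Pb²x²(3aL-(3a+b)x)/(6L³EI)  [x≤a] = -(-12)·(20/3)²·2²·(3·(10/3)·10-(3·(10/3)+(20/3))·2)/(6·10³·20000) = 4/3375 m
Load 4 — uniform load w=2 kN/m over full span:
  y_4 = -wx²(L-x)²/(24EI) = -2·2²·(10-2)²/(24·20000) = -2/1875 m
Superposition: y = Σ y_i = -9557/5400000 m ≈ -0.001770 m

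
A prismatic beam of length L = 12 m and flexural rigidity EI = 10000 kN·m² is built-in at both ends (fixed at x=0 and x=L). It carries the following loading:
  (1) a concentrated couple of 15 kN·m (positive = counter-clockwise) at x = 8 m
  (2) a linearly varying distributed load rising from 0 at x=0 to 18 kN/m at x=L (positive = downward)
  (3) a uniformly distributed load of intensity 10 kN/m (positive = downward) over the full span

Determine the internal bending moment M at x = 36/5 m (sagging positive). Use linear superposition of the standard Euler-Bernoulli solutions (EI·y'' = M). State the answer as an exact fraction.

Load 1 — applied couple M₀=15 kN·m at a=8 m (b=L-a=4):
  M_1 = R_Ax - M_A  [x≤a] with R_A=5/3, M_A=5 = (5/3)·(36/5) - 5 = 7 kN·m
Load 2 — triangular load w₀=18 kN/m (0→w₀ over full span):
  M_2 = 3w₀Lx/20 - w₀L²/30 - w₀x³/(6L) = 3·18·12·(36/5)/20 - 18·12²/30 - 18·(36/5)³/(6·12) = 6696/125 kN·m
Load 3 — uniform load w=10 kN/m over full span:
  M_3 = wLx/2 - wL²/12 - wx²/2 = 10·12·(36/5)/2 - 10·12²/12 - 10·(36/5)²/2 = 264/5 kN·m
Superposition: M = Σ M_i = 14171/125 kN·m ≈ 113.368000 kN·m

M(36/5) = 14171/125 kN·m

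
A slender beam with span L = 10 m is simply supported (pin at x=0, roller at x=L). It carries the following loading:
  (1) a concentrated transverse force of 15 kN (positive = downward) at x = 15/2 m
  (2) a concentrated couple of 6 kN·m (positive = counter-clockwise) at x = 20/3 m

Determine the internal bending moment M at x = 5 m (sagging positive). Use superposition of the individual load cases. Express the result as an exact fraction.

M(5) = 87/4 kN·m

Load 1 — point force P=15 kN at a=15/2 m (b=L-a=5/2):
  M_1 = Pbx/L  [x≤a] = 15·(5/2)·5/10 = 75/4 kN·m
Load 2 — applied couple M₀=6 kN·m at a=20/3 m (b=L-a=10/3):
  M_2 = M₀x/L  [x≤a] = 6·5/10 = 3 kN·m
Superposition: M = Σ M_i = 87/4 kN·m ≈ 21.750000 kN·m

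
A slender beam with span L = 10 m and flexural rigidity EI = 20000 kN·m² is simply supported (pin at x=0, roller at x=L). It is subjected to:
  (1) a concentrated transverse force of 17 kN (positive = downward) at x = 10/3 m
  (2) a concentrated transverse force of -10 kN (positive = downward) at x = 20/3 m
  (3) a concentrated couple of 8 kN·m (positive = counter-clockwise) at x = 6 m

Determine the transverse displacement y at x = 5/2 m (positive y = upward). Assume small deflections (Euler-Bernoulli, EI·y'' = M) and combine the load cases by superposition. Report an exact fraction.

y(5/2) = -4799/720000 m

Load 1 — point force P=17 kN at a=10/3 m (b=L-a=20/3):
  y_1 = -Pbx(L²-b²-x²)/(6LEI)  [x≤a] = -17·(20/3)·(5/2)·(10²-(20/3)²-(5/2)²)/(6·10·20000) = -1207/103680 m
Load 2 — point force P=-10 kN at a=20/3 m (b=L-a=10/3):
  y_2 = -Pbx(L²-b²-x²)/(6LEI)  [x≤a] = -(-10)·(10/3)·(5/2)·(10²-(10/3)²-(5/2)²)/(6·10·20000) = 119/20736 m
Load 3 — applied couple M₀=8 kN·m at a=6 m (b=L-a=4):
  y_3 = (M₀x³/(6L)+C₁x)/EI  [x≤a] with C₁=M₀(3b²-L²)/(6L)=-104/15 = (8·(5/2)³/(6·10)+(-104/15)·(5/2))/20000 = -61/80000 m
Superposition: y = Σ y_i = -4799/720000 m ≈ -0.006665 m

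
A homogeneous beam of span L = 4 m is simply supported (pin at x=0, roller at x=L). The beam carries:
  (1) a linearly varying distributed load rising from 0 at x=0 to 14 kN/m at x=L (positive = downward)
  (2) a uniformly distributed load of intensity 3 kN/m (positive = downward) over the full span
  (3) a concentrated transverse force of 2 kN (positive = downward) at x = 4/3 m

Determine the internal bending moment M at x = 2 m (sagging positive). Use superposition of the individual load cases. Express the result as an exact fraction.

M(2) = 64/3 kN·m

Load 1 — triangular load w₀=14 kN/m (0→w₀ over full span):
  M_1 = w₀Lx/6 - w₀x³/(6L) = 14·4·2/6 - 14·2³/(6·4) = 14 kN·m
Load 2 — uniform load w=3 kN/m over full span:
  M_2 = wx(L-x)/2 = 3·2·(4-2)/2 = 6 kN·m
Load 3 — point force P=2 kN at a=4/3 m (b=L-a=8/3):
  M_3 = Pa(L-x)/L  [x>a] = 2·(4/3)·(4-2)/4 = 4/3 kN·m
Superposition: M = Σ M_i = 64/3 kN·m ≈ 21.333333 kN·m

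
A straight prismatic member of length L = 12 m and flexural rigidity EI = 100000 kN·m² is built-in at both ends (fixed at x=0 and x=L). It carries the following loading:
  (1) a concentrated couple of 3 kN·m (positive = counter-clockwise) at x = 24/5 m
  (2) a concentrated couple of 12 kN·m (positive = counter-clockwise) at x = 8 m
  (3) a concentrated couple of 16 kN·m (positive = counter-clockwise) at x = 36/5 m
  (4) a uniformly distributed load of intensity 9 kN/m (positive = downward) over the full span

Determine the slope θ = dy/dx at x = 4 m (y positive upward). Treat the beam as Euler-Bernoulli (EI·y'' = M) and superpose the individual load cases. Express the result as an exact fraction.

Load 1 — applied couple M₀=3 kN·m at a=24/5 m (b=L-a=36/5):
  θ_1 = (R_Ax²/2 - M_Ax)/EI  [x≤a] with R_A=9/25, M_A=9/25 = ((9/25)·4²/2 - (9/25)·4)/100000 = 9/625000 rad
Load 2 — applied couple M₀=12 kN·m at a=8 m (b=L-a=4):
  θ_2 = (R_Ax²/2 - M_Ax)/EI  [x≤a] with R_A=4/3, M_A=4 = ((4/3)·4²/2 - 4·4)/100000 = -1/18750 rad
Load 3 — applied couple M₀=16 kN·m at a=36/5 m (b=L-a=24/5):
  θ_3 = (R_Ax²/2 - M_Ax)/EI  [x≤a] with R_A=48/25, M_A=128/25 = ((48/25)·4²/2 - (128/25)·4)/100000 = -4/78125 rad
Load 4 — uniform load w=9 kN/m over full span:
  θ_4 = -wx(L-x)(L-2x)/(12EI) = -9·4·(12-4)·(12-2·4)/(12·100000) = -3/3125 rad
Superposition: θ = Σ θ_i = -1969/1875000 rad ≈ -0.001050 rad

θ(4) = -1969/1875000 rad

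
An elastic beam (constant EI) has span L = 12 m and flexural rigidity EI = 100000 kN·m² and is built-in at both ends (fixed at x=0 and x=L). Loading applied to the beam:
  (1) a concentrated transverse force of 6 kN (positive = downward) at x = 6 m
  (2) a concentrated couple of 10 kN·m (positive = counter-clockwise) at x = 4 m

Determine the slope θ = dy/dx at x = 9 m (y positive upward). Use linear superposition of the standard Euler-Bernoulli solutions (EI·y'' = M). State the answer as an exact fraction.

Load 1 — point force P=6 kN at a=6 m (b=L-a=6):
  θ_1 = Pa²(L-x)(2bL-(3b+a)(L-x))/(2L³EI)  [x>a] = 6·6²·(12-9)·(2·6·12-(3·6+6)·(12-9))/(2·12³·100000) = 27/200000 rad
Load 2 — applied couple M₀=10 kN·m at a=4 m (b=L-a=8):
  θ_2 = (R_Ax²/2 - M_Ax - M₀(x-a))/EI  [x>a] with R_A=10/9, M_A=0 = ((10/9)·9²/2 - 0·9 - 10·(9-4))/100000 = -1/20000 rad
Superposition: θ = Σ θ_i = 17/200000 rad ≈ 0.000085 rad

θ(9) = 17/200000 rad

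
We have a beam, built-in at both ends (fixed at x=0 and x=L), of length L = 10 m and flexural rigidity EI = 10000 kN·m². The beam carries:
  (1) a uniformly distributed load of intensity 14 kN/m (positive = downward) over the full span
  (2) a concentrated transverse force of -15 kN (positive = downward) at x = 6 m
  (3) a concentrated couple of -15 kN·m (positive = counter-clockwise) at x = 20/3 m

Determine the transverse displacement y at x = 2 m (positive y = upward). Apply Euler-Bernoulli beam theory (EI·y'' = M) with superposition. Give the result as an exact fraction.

y(2) = -1503/125000 m

Load 1 — uniform load w=14 kN/m over full span:
  y_1 = -wx²(L-x)²/(24EI) = -14·2²·(10-2)²/(24·10000) = -28/1875 m
Load 2 — point force P=-15 kN at a=6 m (b=L-a=4):
  y_2 = -Pb²x²(3aL-(3a+b)x)/(6L³EI)  [x≤a] = -(-15)·4²·2²·(3·6·10-(3·6+4)·2)/(6·10³·10000) = 34/15625 m
Load 3 — applied couple M₀=-15 kN·m at a=20/3 m (b=L-a=10/3):
  y_3 = (R_Ax³/6 - M_Ax²/2)/EI  [x≤a] with R_A=-2, M_A=-5 = ((-2)·2³/6 - (-5)·2²/2)/10000 = 11/15000 m
Superposition: y = Σ y_i = -1503/125000 m ≈ -0.012024 m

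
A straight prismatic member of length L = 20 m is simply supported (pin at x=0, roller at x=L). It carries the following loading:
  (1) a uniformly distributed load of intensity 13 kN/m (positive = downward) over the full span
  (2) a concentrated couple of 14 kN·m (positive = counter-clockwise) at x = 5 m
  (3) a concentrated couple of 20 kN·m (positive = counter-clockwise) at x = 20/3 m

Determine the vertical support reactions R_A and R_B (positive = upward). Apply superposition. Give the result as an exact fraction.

R_A = 1317/10 kN, R_B = 1283/10 kN

Load 1 — uniform load w=13 kN/m over full span:
  R_A = wL/2 = 13·20/2 = 130 kN
  R_B = wL/2 = 13·20/2 = 130 kN
Load 2 — applied couple M₀=14 kN·m at a=5 m (b=L-a=15):
  R_A = M₀/L = 14/20 = 7/10 kN
  R_B = -M₀/L = -14/20 = -7/10 kN
Load 3 — applied couple M₀=20 kN·m at a=20/3 m (b=L-a=40/3):
  R_A = M₀/L = 20/20 = 1 kN
  R_B = -M₀/L = -20/20 = -1 kN
Superposition: R_A = 1317/10 kN, R_B = 1283/10 kN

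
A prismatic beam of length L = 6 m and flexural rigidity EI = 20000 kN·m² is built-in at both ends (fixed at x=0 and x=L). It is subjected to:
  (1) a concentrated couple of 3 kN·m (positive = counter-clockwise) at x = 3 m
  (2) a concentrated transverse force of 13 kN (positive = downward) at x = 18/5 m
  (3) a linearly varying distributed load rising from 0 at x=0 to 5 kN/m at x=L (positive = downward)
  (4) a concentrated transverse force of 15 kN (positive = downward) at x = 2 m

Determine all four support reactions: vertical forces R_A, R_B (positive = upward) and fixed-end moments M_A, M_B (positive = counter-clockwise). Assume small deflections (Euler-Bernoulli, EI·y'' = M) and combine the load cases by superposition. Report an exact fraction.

Load 1 — applied couple M₀=3 kN·m at a=3 m (b=L-a=3):
  R_A = 6M₀ab/L³ = 6·3·3·3/6³ = 3/4 kN
  M_A = M₀b(2a-b)/L² = 3·3·(2·3-3)/6² = 3/4 kN·m
  R_B = -6M₀ab/L³ = -6·3·3·3/6³ = -3/4 kN
  M_B = M₀a(2b-a)/L² = 3·3·(2·3-3)/6² = 3/4 kN·m
Load 2 — point force P=13 kN at a=18/5 m (b=L-a=12/5):
  R_A = Pb²(3a+b)/L³ = 13·(12/5)²·(3·(18/5)+(12/5))/6³ = 572/125 kN
  M_A = Pab²/L² = 13·(18/5)·(12/5)²/6² = 936/125 kN·m
  R_B = Pa²(a+3b)/L³ = 13·(18/5)²·((18/5)+3·(12/5))/6³ = 1053/125 kN
  M_B = -Pa²b/L² = -13·(18/5)²·(12/5)/6² = -1404/125 kN·m
Load 3 — triangular load w₀=5 kN/m (0→w₀ over full span):
  R_A = 3w₀L/20 = 3·5·6/20 = 9/2 kN
  M_A = w₀L²/30 = 5·6²/30 = 6 kN·m
  R_B = 7w₀L/20 = 7·5·6/20 = 21/2 kN
  M_B = -w₀L²/20 = -5·6²/20 = -9 kN·m
Load 4 — point force P=15 kN at a=2 m (b=L-a=4):
  R_A = Pb²(3a+b)/L³ = 15·4²·(3·2+4)/6³ = 100/9 kN
  M_A = Pab²/L² = 15·2·4²/6² = 40/3 kN·m
  R_B = Pa²(a+3b)/L³ = 15·2²·(2+3·4)/6³ = 35/9 kN
  M_B = -Pa²b/L² = -15·2²·4/6² = -20/3 kN·m
Superposition: R_A = 94217/4500 kN, M_A = 41357/1500 kN·m, R_B = 99283/4500 kN, M_B = -39223/1500 kN·m

R_A = 94217/4500 kN, M_A = 41357/1500 kN·m, R_B = 99283/4500 kN, M_B = -39223/1500 kN·m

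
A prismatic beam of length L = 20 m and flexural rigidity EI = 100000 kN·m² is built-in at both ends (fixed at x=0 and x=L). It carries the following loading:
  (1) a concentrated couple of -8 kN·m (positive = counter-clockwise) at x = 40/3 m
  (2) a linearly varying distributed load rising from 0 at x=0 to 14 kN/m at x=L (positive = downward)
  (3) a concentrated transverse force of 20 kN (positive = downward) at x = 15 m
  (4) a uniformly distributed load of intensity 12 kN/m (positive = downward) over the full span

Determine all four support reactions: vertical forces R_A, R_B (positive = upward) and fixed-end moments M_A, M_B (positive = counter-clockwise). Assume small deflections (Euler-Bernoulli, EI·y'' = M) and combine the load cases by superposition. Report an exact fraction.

Load 1 — applied couple M₀=-8 kN·m at a=40/3 m (b=L-a=20/3):
  R_A = 6M₀ab/L³ = 6·(-8)·(40/3)·(20/3)/20³ = -8/15 kN
  M_A = M₀b(2a-b)/L² = (-8)·(20/3)·(2·(40/3)-(20/3))/20² = -8/3 kN·m
  R_B = -6M₀ab/L³ = -6·(-8)·(40/3)·(20/3)/20³ = 8/15 kN
  M_B = M₀a(2b-a)/L² = (-8)·(40/3)·(2·(20/3)-(40/3))/20² = 0 kN·m
Load 2 — triangular load w₀=14 kN/m (0→w₀ over full span):
  R_A = 3w₀L/20 = 3·14·20/20 = 42 kN
  M_A = w₀L²/30 = 14·20²/30 = 560/3 kN·m
  R_B = 7w₀L/20 = 7·14·20/20 = 98 kN
  M_B = -w₀L²/20 = -14·20²/20 = -280 kN·m
Load 3 — point force P=20 kN at a=15 m (b=L-a=5):
  R_A = Pb²(3a+b)/L³ = 20·5²·(3·15+5)/20³ = 25/8 kN
  M_A = Pab²/L² = 20·15·5²/20² = 75/4 kN·m
  R_B = Pa²(a+3b)/L³ = 20·15²·(15+3·5)/20³ = 135/8 kN
  M_B = -Pa²b/L² = -20·15²·5/20² = -225/4 kN·m
Load 4 — uniform load w=12 kN/m over full span:
  R_A = wL/2 = 12·20/2 = 120 kN
  M_A = wL²/12 = 12·20²/12 = 400 kN·m
  R_B = wL/2 = 12·20/2 = 120 kN
  M_B = -wL²/12 = -12·20²/12 = -400 kN·m
Superposition: R_A = 19751/120 kN, M_A = 2411/4 kN·m, R_B = 28249/120 kN, M_B = -2945/4 kN·m

R_A = 19751/120 kN, M_A = 2411/4 kN·m, R_B = 28249/120 kN, M_B = -2945/4 kN·m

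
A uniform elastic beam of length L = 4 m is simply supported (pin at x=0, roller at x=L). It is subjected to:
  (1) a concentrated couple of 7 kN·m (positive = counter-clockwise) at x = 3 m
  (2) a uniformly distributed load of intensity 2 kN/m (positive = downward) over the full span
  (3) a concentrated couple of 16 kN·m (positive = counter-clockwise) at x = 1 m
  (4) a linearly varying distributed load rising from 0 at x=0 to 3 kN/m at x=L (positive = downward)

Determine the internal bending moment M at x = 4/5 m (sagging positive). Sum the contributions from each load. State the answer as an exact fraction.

M(4/5) = 1087/125 kN·m

Load 1 — applied couple M₀=7 kN·m at a=3 m (b=L-a=1):
  M_1 = M₀x/L  [x≤a] = 7·(4/5)/4 = 7/5 kN·m
Load 2 — uniform load w=2 kN/m over full span:
  M_2 = wx(L-x)/2 = 2·(4/5)·(4-(4/5))/2 = 64/25 kN·m
Load 3 — applied couple M₀=16 kN·m at a=1 m (b=L-a=3):
  M_3 = M₀x/L  [x≤a] = 16·(4/5)/4 = 16/5 kN·m
Load 4 — triangular load w₀=3 kN/m (0→w₀ over full span):
  M_4 = w₀Lx/6 - w₀x³/(6L) = 3·4·(4/5)/6 - 3·(4/5)³/(6·4) = 192/125 kN·m
Superposition: M = Σ M_i = 1087/125 kN·m ≈ 8.696000 kN·m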